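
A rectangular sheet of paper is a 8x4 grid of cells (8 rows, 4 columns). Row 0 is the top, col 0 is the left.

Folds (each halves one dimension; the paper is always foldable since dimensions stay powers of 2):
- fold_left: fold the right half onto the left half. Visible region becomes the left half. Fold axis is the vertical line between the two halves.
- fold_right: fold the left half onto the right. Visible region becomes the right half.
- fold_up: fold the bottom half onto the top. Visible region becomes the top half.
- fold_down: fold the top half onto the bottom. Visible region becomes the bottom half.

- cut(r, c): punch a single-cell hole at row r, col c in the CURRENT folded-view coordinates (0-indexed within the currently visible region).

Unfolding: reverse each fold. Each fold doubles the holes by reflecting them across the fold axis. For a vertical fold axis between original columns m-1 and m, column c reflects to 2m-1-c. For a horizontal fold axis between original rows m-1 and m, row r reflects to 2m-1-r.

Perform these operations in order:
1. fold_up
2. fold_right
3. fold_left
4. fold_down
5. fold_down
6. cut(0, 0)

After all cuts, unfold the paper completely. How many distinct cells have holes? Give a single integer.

Answer: 32

Derivation:
Op 1 fold_up: fold axis h@4; visible region now rows[0,4) x cols[0,4) = 4x4
Op 2 fold_right: fold axis v@2; visible region now rows[0,4) x cols[2,4) = 4x2
Op 3 fold_left: fold axis v@3; visible region now rows[0,4) x cols[2,3) = 4x1
Op 4 fold_down: fold axis h@2; visible region now rows[2,4) x cols[2,3) = 2x1
Op 5 fold_down: fold axis h@3; visible region now rows[3,4) x cols[2,3) = 1x1
Op 6 cut(0, 0): punch at orig (3,2); cuts so far [(3, 2)]; region rows[3,4) x cols[2,3) = 1x1
Unfold 1 (reflect across h@3): 2 holes -> [(2, 2), (3, 2)]
Unfold 2 (reflect across h@2): 4 holes -> [(0, 2), (1, 2), (2, 2), (3, 2)]
Unfold 3 (reflect across v@3): 8 holes -> [(0, 2), (0, 3), (1, 2), (1, 3), (2, 2), (2, 3), (3, 2), (3, 3)]
Unfold 4 (reflect across v@2): 16 holes -> [(0, 0), (0, 1), (0, 2), (0, 3), (1, 0), (1, 1), (1, 2), (1, 3), (2, 0), (2, 1), (2, 2), (2, 3), (3, 0), (3, 1), (3, 2), (3, 3)]
Unfold 5 (reflect across h@4): 32 holes -> [(0, 0), (0, 1), (0, 2), (0, 3), (1, 0), (1, 1), (1, 2), (1, 3), (2, 0), (2, 1), (2, 2), (2, 3), (3, 0), (3, 1), (3, 2), (3, 3), (4, 0), (4, 1), (4, 2), (4, 3), (5, 0), (5, 1), (5, 2), (5, 3), (6, 0), (6, 1), (6, 2), (6, 3), (7, 0), (7, 1), (7, 2), (7, 3)]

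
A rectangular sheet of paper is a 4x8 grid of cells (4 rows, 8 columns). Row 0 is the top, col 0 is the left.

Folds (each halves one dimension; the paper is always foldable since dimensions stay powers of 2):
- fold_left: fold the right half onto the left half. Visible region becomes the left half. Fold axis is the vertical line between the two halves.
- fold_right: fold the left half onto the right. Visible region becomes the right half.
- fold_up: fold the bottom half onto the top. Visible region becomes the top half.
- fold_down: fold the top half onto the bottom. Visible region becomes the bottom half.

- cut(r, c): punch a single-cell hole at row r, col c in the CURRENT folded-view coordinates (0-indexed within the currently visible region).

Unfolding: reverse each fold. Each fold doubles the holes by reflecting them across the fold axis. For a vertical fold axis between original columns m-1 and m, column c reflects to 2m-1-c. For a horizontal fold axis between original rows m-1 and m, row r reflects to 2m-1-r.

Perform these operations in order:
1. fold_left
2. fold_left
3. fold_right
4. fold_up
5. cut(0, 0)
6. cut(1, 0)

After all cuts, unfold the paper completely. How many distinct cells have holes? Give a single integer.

Answer: 32

Derivation:
Op 1 fold_left: fold axis v@4; visible region now rows[0,4) x cols[0,4) = 4x4
Op 2 fold_left: fold axis v@2; visible region now rows[0,4) x cols[0,2) = 4x2
Op 3 fold_right: fold axis v@1; visible region now rows[0,4) x cols[1,2) = 4x1
Op 4 fold_up: fold axis h@2; visible region now rows[0,2) x cols[1,2) = 2x1
Op 5 cut(0, 0): punch at orig (0,1); cuts so far [(0, 1)]; region rows[0,2) x cols[1,2) = 2x1
Op 6 cut(1, 0): punch at orig (1,1); cuts so far [(0, 1), (1, 1)]; region rows[0,2) x cols[1,2) = 2x1
Unfold 1 (reflect across h@2): 4 holes -> [(0, 1), (1, 1), (2, 1), (3, 1)]
Unfold 2 (reflect across v@1): 8 holes -> [(0, 0), (0, 1), (1, 0), (1, 1), (2, 0), (2, 1), (3, 0), (3, 1)]
Unfold 3 (reflect across v@2): 16 holes -> [(0, 0), (0, 1), (0, 2), (0, 3), (1, 0), (1, 1), (1, 2), (1, 3), (2, 0), (2, 1), (2, 2), (2, 3), (3, 0), (3, 1), (3, 2), (3, 3)]
Unfold 4 (reflect across v@4): 32 holes -> [(0, 0), (0, 1), (0, 2), (0, 3), (0, 4), (0, 5), (0, 6), (0, 7), (1, 0), (1, 1), (1, 2), (1, 3), (1, 4), (1, 5), (1, 6), (1, 7), (2, 0), (2, 1), (2, 2), (2, 3), (2, 4), (2, 5), (2, 6), (2, 7), (3, 0), (3, 1), (3, 2), (3, 3), (3, 4), (3, 5), (3, 6), (3, 7)]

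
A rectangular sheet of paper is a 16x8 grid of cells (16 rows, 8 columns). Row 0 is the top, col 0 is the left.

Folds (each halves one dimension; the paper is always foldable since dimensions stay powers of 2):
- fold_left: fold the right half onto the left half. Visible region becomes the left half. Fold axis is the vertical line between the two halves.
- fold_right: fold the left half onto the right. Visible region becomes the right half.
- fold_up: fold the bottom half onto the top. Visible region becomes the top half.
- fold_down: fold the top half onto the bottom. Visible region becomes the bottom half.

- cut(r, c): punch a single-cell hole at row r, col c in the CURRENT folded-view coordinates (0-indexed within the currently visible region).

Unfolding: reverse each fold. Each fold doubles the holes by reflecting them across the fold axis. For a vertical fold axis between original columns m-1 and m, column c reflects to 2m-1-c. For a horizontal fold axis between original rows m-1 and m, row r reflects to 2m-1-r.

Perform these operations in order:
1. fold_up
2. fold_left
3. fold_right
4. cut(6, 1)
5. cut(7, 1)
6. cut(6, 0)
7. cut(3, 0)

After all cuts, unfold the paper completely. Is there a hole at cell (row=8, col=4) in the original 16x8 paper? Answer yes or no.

Answer: yes

Derivation:
Op 1 fold_up: fold axis h@8; visible region now rows[0,8) x cols[0,8) = 8x8
Op 2 fold_left: fold axis v@4; visible region now rows[0,8) x cols[0,4) = 8x4
Op 3 fold_right: fold axis v@2; visible region now rows[0,8) x cols[2,4) = 8x2
Op 4 cut(6, 1): punch at orig (6,3); cuts so far [(6, 3)]; region rows[0,8) x cols[2,4) = 8x2
Op 5 cut(7, 1): punch at orig (7,3); cuts so far [(6, 3), (7, 3)]; region rows[0,8) x cols[2,4) = 8x2
Op 6 cut(6, 0): punch at orig (6,2); cuts so far [(6, 2), (6, 3), (7, 3)]; region rows[0,8) x cols[2,4) = 8x2
Op 7 cut(3, 0): punch at orig (3,2); cuts so far [(3, 2), (6, 2), (6, 3), (7, 3)]; region rows[0,8) x cols[2,4) = 8x2
Unfold 1 (reflect across v@2): 8 holes -> [(3, 1), (3, 2), (6, 0), (6, 1), (6, 2), (6, 3), (7, 0), (7, 3)]
Unfold 2 (reflect across v@4): 16 holes -> [(3, 1), (3, 2), (3, 5), (3, 6), (6, 0), (6, 1), (6, 2), (6, 3), (6, 4), (6, 5), (6, 6), (6, 7), (7, 0), (7, 3), (7, 4), (7, 7)]
Unfold 3 (reflect across h@8): 32 holes -> [(3, 1), (3, 2), (3, 5), (3, 6), (6, 0), (6, 1), (6, 2), (6, 3), (6, 4), (6, 5), (6, 6), (6, 7), (7, 0), (7, 3), (7, 4), (7, 7), (8, 0), (8, 3), (8, 4), (8, 7), (9, 0), (9, 1), (9, 2), (9, 3), (9, 4), (9, 5), (9, 6), (9, 7), (12, 1), (12, 2), (12, 5), (12, 6)]
Holes: [(3, 1), (3, 2), (3, 5), (3, 6), (6, 0), (6, 1), (6, 2), (6, 3), (6, 4), (6, 5), (6, 6), (6, 7), (7, 0), (7, 3), (7, 4), (7, 7), (8, 0), (8, 3), (8, 4), (8, 7), (9, 0), (9, 1), (9, 2), (9, 3), (9, 4), (9, 5), (9, 6), (9, 7), (12, 1), (12, 2), (12, 5), (12, 6)]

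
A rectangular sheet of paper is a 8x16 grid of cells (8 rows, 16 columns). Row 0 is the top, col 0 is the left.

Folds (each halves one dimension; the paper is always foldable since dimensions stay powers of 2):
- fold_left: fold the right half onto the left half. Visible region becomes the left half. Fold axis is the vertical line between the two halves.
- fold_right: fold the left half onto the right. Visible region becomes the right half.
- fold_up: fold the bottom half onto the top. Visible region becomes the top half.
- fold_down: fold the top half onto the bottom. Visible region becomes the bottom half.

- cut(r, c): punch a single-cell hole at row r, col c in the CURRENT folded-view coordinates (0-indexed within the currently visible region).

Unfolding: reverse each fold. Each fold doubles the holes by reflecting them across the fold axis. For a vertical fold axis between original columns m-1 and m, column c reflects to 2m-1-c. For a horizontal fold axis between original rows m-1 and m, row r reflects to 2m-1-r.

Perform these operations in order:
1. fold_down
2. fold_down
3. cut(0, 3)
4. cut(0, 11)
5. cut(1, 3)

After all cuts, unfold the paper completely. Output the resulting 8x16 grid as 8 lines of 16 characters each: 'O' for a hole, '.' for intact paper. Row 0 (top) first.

Op 1 fold_down: fold axis h@4; visible region now rows[4,8) x cols[0,16) = 4x16
Op 2 fold_down: fold axis h@6; visible region now rows[6,8) x cols[0,16) = 2x16
Op 3 cut(0, 3): punch at orig (6,3); cuts so far [(6, 3)]; region rows[6,8) x cols[0,16) = 2x16
Op 4 cut(0, 11): punch at orig (6,11); cuts so far [(6, 3), (6, 11)]; region rows[6,8) x cols[0,16) = 2x16
Op 5 cut(1, 3): punch at orig (7,3); cuts so far [(6, 3), (6, 11), (7, 3)]; region rows[6,8) x cols[0,16) = 2x16
Unfold 1 (reflect across h@6): 6 holes -> [(4, 3), (5, 3), (5, 11), (6, 3), (6, 11), (7, 3)]
Unfold 2 (reflect across h@4): 12 holes -> [(0, 3), (1, 3), (1, 11), (2, 3), (2, 11), (3, 3), (4, 3), (5, 3), (5, 11), (6, 3), (6, 11), (7, 3)]

Answer: ...O............
...O.......O....
...O.......O....
...O............
...O............
...O.......O....
...O.......O....
...O............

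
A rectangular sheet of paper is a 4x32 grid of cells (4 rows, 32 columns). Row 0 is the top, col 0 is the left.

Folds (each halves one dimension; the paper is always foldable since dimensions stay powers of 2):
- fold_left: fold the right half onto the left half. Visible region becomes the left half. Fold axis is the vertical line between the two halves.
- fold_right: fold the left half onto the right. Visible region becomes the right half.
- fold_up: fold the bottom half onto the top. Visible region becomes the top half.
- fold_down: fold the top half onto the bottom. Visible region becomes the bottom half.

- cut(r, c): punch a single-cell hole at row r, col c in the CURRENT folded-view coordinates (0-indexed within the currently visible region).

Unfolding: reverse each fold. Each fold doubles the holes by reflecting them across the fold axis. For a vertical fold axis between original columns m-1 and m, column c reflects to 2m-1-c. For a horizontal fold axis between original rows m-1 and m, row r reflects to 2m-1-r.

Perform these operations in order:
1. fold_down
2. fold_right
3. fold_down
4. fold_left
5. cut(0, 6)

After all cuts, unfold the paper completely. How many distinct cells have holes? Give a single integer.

Answer: 16

Derivation:
Op 1 fold_down: fold axis h@2; visible region now rows[2,4) x cols[0,32) = 2x32
Op 2 fold_right: fold axis v@16; visible region now rows[2,4) x cols[16,32) = 2x16
Op 3 fold_down: fold axis h@3; visible region now rows[3,4) x cols[16,32) = 1x16
Op 4 fold_left: fold axis v@24; visible region now rows[3,4) x cols[16,24) = 1x8
Op 5 cut(0, 6): punch at orig (3,22); cuts so far [(3, 22)]; region rows[3,4) x cols[16,24) = 1x8
Unfold 1 (reflect across v@24): 2 holes -> [(3, 22), (3, 25)]
Unfold 2 (reflect across h@3): 4 holes -> [(2, 22), (2, 25), (3, 22), (3, 25)]
Unfold 3 (reflect across v@16): 8 holes -> [(2, 6), (2, 9), (2, 22), (2, 25), (3, 6), (3, 9), (3, 22), (3, 25)]
Unfold 4 (reflect across h@2): 16 holes -> [(0, 6), (0, 9), (0, 22), (0, 25), (1, 6), (1, 9), (1, 22), (1, 25), (2, 6), (2, 9), (2, 22), (2, 25), (3, 6), (3, 9), (3, 22), (3, 25)]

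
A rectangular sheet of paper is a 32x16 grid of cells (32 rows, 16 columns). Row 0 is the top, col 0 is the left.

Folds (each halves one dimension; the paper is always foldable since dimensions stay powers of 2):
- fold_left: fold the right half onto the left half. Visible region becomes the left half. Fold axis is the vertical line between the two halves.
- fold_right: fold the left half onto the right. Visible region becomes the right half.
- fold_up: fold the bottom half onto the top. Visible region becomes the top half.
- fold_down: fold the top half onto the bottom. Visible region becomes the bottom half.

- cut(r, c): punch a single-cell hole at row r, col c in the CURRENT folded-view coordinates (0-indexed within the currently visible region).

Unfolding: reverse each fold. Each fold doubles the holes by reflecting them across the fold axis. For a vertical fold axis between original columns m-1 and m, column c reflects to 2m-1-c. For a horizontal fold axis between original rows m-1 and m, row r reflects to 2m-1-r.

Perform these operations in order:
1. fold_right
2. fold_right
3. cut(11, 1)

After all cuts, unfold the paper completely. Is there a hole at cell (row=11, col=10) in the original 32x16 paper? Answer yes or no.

Answer: yes

Derivation:
Op 1 fold_right: fold axis v@8; visible region now rows[0,32) x cols[8,16) = 32x8
Op 2 fold_right: fold axis v@12; visible region now rows[0,32) x cols[12,16) = 32x4
Op 3 cut(11, 1): punch at orig (11,13); cuts so far [(11, 13)]; region rows[0,32) x cols[12,16) = 32x4
Unfold 1 (reflect across v@12): 2 holes -> [(11, 10), (11, 13)]
Unfold 2 (reflect across v@8): 4 holes -> [(11, 2), (11, 5), (11, 10), (11, 13)]
Holes: [(11, 2), (11, 5), (11, 10), (11, 13)]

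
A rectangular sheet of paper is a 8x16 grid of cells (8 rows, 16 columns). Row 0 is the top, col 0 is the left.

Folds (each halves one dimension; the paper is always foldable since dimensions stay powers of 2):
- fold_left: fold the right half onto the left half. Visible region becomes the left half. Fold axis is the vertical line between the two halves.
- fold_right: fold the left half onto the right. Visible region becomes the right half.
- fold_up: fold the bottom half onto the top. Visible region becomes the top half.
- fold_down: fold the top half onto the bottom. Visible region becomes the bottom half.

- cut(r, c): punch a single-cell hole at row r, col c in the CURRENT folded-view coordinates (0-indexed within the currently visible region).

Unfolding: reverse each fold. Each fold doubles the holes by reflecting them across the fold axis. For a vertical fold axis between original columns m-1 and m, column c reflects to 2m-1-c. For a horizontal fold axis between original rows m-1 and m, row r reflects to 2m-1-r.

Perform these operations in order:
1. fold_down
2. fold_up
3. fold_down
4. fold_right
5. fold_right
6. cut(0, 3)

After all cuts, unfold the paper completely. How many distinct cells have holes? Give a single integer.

Op 1 fold_down: fold axis h@4; visible region now rows[4,8) x cols[0,16) = 4x16
Op 2 fold_up: fold axis h@6; visible region now rows[4,6) x cols[0,16) = 2x16
Op 3 fold_down: fold axis h@5; visible region now rows[5,6) x cols[0,16) = 1x16
Op 4 fold_right: fold axis v@8; visible region now rows[5,6) x cols[8,16) = 1x8
Op 5 fold_right: fold axis v@12; visible region now rows[5,6) x cols[12,16) = 1x4
Op 6 cut(0, 3): punch at orig (5,15); cuts so far [(5, 15)]; region rows[5,6) x cols[12,16) = 1x4
Unfold 1 (reflect across v@12): 2 holes -> [(5, 8), (5, 15)]
Unfold 2 (reflect across v@8): 4 holes -> [(5, 0), (5, 7), (5, 8), (5, 15)]
Unfold 3 (reflect across h@5): 8 holes -> [(4, 0), (4, 7), (4, 8), (4, 15), (5, 0), (5, 7), (5, 8), (5, 15)]
Unfold 4 (reflect across h@6): 16 holes -> [(4, 0), (4, 7), (4, 8), (4, 15), (5, 0), (5, 7), (5, 8), (5, 15), (6, 0), (6, 7), (6, 8), (6, 15), (7, 0), (7, 7), (7, 8), (7, 15)]
Unfold 5 (reflect across h@4): 32 holes -> [(0, 0), (0, 7), (0, 8), (0, 15), (1, 0), (1, 7), (1, 8), (1, 15), (2, 0), (2, 7), (2, 8), (2, 15), (3, 0), (3, 7), (3, 8), (3, 15), (4, 0), (4, 7), (4, 8), (4, 15), (5, 0), (5, 7), (5, 8), (5, 15), (6, 0), (6, 7), (6, 8), (6, 15), (7, 0), (7, 7), (7, 8), (7, 15)]

Answer: 32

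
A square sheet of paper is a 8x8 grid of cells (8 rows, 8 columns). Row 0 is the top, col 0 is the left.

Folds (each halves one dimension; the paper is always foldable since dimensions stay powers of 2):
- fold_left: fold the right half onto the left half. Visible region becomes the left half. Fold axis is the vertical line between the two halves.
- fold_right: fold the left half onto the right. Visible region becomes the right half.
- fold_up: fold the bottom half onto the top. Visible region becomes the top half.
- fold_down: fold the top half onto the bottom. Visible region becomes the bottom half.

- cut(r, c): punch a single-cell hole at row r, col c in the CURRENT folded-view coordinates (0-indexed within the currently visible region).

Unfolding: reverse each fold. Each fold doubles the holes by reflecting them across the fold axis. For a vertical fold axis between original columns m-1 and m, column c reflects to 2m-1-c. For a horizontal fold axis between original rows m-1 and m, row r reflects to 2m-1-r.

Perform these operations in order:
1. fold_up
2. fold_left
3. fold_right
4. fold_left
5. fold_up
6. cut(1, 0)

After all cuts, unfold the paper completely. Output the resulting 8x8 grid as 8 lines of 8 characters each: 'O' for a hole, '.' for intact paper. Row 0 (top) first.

Answer: ........
OOOOOOOO
OOOOOOOO
........
........
OOOOOOOO
OOOOOOOO
........

Derivation:
Op 1 fold_up: fold axis h@4; visible region now rows[0,4) x cols[0,8) = 4x8
Op 2 fold_left: fold axis v@4; visible region now rows[0,4) x cols[0,4) = 4x4
Op 3 fold_right: fold axis v@2; visible region now rows[0,4) x cols[2,4) = 4x2
Op 4 fold_left: fold axis v@3; visible region now rows[0,4) x cols[2,3) = 4x1
Op 5 fold_up: fold axis h@2; visible region now rows[0,2) x cols[2,3) = 2x1
Op 6 cut(1, 0): punch at orig (1,2); cuts so far [(1, 2)]; region rows[0,2) x cols[2,3) = 2x1
Unfold 1 (reflect across h@2): 2 holes -> [(1, 2), (2, 2)]
Unfold 2 (reflect across v@3): 4 holes -> [(1, 2), (1, 3), (2, 2), (2, 3)]
Unfold 3 (reflect across v@2): 8 holes -> [(1, 0), (1, 1), (1, 2), (1, 3), (2, 0), (2, 1), (2, 2), (2, 3)]
Unfold 4 (reflect across v@4): 16 holes -> [(1, 0), (1, 1), (1, 2), (1, 3), (1, 4), (1, 5), (1, 6), (1, 7), (2, 0), (2, 1), (2, 2), (2, 3), (2, 4), (2, 5), (2, 6), (2, 7)]
Unfold 5 (reflect across h@4): 32 holes -> [(1, 0), (1, 1), (1, 2), (1, 3), (1, 4), (1, 5), (1, 6), (1, 7), (2, 0), (2, 1), (2, 2), (2, 3), (2, 4), (2, 5), (2, 6), (2, 7), (5, 0), (5, 1), (5, 2), (5, 3), (5, 4), (5, 5), (5, 6), (5, 7), (6, 0), (6, 1), (6, 2), (6, 3), (6, 4), (6, 5), (6, 6), (6, 7)]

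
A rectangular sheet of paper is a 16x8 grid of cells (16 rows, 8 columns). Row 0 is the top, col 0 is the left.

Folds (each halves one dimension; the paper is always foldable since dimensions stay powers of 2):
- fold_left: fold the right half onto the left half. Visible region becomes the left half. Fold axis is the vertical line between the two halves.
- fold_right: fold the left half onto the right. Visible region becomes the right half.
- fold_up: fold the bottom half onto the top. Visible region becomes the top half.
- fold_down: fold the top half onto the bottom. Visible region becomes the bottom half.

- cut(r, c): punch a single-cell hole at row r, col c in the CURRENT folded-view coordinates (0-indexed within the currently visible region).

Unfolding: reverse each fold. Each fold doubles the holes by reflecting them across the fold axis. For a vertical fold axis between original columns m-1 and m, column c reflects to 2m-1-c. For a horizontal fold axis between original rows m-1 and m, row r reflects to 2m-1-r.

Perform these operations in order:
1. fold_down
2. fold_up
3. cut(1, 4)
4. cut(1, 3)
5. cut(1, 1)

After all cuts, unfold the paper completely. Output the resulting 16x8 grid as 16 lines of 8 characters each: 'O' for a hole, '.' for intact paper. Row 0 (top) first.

Answer: ........
.O.OO...
........
........
........
........
.O.OO...
........
........
.O.OO...
........
........
........
........
.O.OO...
........

Derivation:
Op 1 fold_down: fold axis h@8; visible region now rows[8,16) x cols[0,8) = 8x8
Op 2 fold_up: fold axis h@12; visible region now rows[8,12) x cols[0,8) = 4x8
Op 3 cut(1, 4): punch at orig (9,4); cuts so far [(9, 4)]; region rows[8,12) x cols[0,8) = 4x8
Op 4 cut(1, 3): punch at orig (9,3); cuts so far [(9, 3), (9, 4)]; region rows[8,12) x cols[0,8) = 4x8
Op 5 cut(1, 1): punch at orig (9,1); cuts so far [(9, 1), (9, 3), (9, 4)]; region rows[8,12) x cols[0,8) = 4x8
Unfold 1 (reflect across h@12): 6 holes -> [(9, 1), (9, 3), (9, 4), (14, 1), (14, 3), (14, 4)]
Unfold 2 (reflect across h@8): 12 holes -> [(1, 1), (1, 3), (1, 4), (6, 1), (6, 3), (6, 4), (9, 1), (9, 3), (9, 4), (14, 1), (14, 3), (14, 4)]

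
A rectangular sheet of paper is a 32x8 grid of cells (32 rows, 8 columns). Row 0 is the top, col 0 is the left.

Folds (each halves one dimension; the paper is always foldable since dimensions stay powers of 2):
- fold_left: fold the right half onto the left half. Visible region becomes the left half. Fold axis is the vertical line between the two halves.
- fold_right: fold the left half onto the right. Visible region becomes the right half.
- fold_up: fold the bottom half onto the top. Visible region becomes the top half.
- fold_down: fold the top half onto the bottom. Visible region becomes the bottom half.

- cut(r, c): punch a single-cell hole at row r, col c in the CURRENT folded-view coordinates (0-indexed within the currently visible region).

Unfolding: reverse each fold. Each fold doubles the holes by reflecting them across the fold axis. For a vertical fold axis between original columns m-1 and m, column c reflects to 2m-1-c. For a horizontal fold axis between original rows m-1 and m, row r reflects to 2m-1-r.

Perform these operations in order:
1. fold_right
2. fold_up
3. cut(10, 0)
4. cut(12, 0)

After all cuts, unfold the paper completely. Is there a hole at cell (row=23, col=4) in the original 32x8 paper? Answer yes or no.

Op 1 fold_right: fold axis v@4; visible region now rows[0,32) x cols[4,8) = 32x4
Op 2 fold_up: fold axis h@16; visible region now rows[0,16) x cols[4,8) = 16x4
Op 3 cut(10, 0): punch at orig (10,4); cuts so far [(10, 4)]; region rows[0,16) x cols[4,8) = 16x4
Op 4 cut(12, 0): punch at orig (12,4); cuts so far [(10, 4), (12, 4)]; region rows[0,16) x cols[4,8) = 16x4
Unfold 1 (reflect across h@16): 4 holes -> [(10, 4), (12, 4), (19, 4), (21, 4)]
Unfold 2 (reflect across v@4): 8 holes -> [(10, 3), (10, 4), (12, 3), (12, 4), (19, 3), (19, 4), (21, 3), (21, 4)]
Holes: [(10, 3), (10, 4), (12, 3), (12, 4), (19, 3), (19, 4), (21, 3), (21, 4)]

Answer: no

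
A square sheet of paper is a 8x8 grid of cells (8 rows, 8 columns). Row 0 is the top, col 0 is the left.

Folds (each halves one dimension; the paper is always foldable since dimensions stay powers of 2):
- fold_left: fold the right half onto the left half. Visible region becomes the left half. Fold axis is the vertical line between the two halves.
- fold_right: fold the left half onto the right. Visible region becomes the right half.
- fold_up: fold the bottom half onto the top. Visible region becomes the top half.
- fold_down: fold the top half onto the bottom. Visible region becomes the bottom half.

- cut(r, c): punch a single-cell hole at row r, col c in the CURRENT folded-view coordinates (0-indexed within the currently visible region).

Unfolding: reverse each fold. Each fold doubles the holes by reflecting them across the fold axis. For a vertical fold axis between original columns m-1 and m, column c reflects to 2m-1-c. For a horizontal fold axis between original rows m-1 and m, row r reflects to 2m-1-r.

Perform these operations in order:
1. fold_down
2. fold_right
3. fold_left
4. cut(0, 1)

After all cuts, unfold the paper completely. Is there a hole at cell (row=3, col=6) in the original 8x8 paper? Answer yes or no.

Op 1 fold_down: fold axis h@4; visible region now rows[4,8) x cols[0,8) = 4x8
Op 2 fold_right: fold axis v@4; visible region now rows[4,8) x cols[4,8) = 4x4
Op 3 fold_left: fold axis v@6; visible region now rows[4,8) x cols[4,6) = 4x2
Op 4 cut(0, 1): punch at orig (4,5); cuts so far [(4, 5)]; region rows[4,8) x cols[4,6) = 4x2
Unfold 1 (reflect across v@6): 2 holes -> [(4, 5), (4, 6)]
Unfold 2 (reflect across v@4): 4 holes -> [(4, 1), (4, 2), (4, 5), (4, 6)]
Unfold 3 (reflect across h@4): 8 holes -> [(3, 1), (3, 2), (3, 5), (3, 6), (4, 1), (4, 2), (4, 5), (4, 6)]
Holes: [(3, 1), (3, 2), (3, 5), (3, 6), (4, 1), (4, 2), (4, 5), (4, 6)]

Answer: yes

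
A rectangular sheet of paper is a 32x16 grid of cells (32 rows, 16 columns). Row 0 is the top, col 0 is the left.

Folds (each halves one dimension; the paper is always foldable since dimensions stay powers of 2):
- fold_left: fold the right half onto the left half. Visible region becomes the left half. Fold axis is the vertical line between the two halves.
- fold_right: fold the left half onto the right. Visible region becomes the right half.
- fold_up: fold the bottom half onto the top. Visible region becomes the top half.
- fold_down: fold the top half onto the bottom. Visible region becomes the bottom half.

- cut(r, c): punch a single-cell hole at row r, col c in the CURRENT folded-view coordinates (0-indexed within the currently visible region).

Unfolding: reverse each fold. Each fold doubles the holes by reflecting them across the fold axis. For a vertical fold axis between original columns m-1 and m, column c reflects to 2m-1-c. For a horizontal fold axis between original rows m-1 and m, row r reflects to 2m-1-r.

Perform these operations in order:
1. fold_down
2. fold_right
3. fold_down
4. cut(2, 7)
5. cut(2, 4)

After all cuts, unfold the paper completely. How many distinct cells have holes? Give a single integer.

Op 1 fold_down: fold axis h@16; visible region now rows[16,32) x cols[0,16) = 16x16
Op 2 fold_right: fold axis v@8; visible region now rows[16,32) x cols[8,16) = 16x8
Op 3 fold_down: fold axis h@24; visible region now rows[24,32) x cols[8,16) = 8x8
Op 4 cut(2, 7): punch at orig (26,15); cuts so far [(26, 15)]; region rows[24,32) x cols[8,16) = 8x8
Op 5 cut(2, 4): punch at orig (26,12); cuts so far [(26, 12), (26, 15)]; region rows[24,32) x cols[8,16) = 8x8
Unfold 1 (reflect across h@24): 4 holes -> [(21, 12), (21, 15), (26, 12), (26, 15)]
Unfold 2 (reflect across v@8): 8 holes -> [(21, 0), (21, 3), (21, 12), (21, 15), (26, 0), (26, 3), (26, 12), (26, 15)]
Unfold 3 (reflect across h@16): 16 holes -> [(5, 0), (5, 3), (5, 12), (5, 15), (10, 0), (10, 3), (10, 12), (10, 15), (21, 0), (21, 3), (21, 12), (21, 15), (26, 0), (26, 3), (26, 12), (26, 15)]

Answer: 16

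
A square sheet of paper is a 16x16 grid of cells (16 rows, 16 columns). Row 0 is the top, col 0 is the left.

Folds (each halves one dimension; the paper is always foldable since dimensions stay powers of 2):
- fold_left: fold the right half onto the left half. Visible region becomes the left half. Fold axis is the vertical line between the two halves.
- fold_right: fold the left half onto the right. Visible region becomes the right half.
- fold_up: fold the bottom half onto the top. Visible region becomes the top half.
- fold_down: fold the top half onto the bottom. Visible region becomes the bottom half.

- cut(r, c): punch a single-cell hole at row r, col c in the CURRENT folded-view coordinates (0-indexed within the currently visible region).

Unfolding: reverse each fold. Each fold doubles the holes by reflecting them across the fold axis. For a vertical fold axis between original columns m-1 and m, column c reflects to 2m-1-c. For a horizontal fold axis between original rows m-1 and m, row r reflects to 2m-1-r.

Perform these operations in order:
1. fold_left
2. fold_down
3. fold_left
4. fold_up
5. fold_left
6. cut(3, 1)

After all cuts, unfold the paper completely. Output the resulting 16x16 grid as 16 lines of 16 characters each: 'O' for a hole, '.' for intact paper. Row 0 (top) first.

Op 1 fold_left: fold axis v@8; visible region now rows[0,16) x cols[0,8) = 16x8
Op 2 fold_down: fold axis h@8; visible region now rows[8,16) x cols[0,8) = 8x8
Op 3 fold_left: fold axis v@4; visible region now rows[8,16) x cols[0,4) = 8x4
Op 4 fold_up: fold axis h@12; visible region now rows[8,12) x cols[0,4) = 4x4
Op 5 fold_left: fold axis v@2; visible region now rows[8,12) x cols[0,2) = 4x2
Op 6 cut(3, 1): punch at orig (11,1); cuts so far [(11, 1)]; region rows[8,12) x cols[0,2) = 4x2
Unfold 1 (reflect across v@2): 2 holes -> [(11, 1), (11, 2)]
Unfold 2 (reflect across h@12): 4 holes -> [(11, 1), (11, 2), (12, 1), (12, 2)]
Unfold 3 (reflect across v@4): 8 holes -> [(11, 1), (11, 2), (11, 5), (11, 6), (12, 1), (12, 2), (12, 5), (12, 6)]
Unfold 4 (reflect across h@8): 16 holes -> [(3, 1), (3, 2), (3, 5), (3, 6), (4, 1), (4, 2), (4, 5), (4, 6), (11, 1), (11, 2), (11, 5), (11, 6), (12, 1), (12, 2), (12, 5), (12, 6)]
Unfold 5 (reflect across v@8): 32 holes -> [(3, 1), (3, 2), (3, 5), (3, 6), (3, 9), (3, 10), (3, 13), (3, 14), (4, 1), (4, 2), (4, 5), (4, 6), (4, 9), (4, 10), (4, 13), (4, 14), (11, 1), (11, 2), (11, 5), (11, 6), (11, 9), (11, 10), (11, 13), (11, 14), (12, 1), (12, 2), (12, 5), (12, 6), (12, 9), (12, 10), (12, 13), (12, 14)]

Answer: ................
................
................
.OO..OO..OO..OO.
.OO..OO..OO..OO.
................
................
................
................
................
................
.OO..OO..OO..OO.
.OO..OO..OO..OO.
................
................
................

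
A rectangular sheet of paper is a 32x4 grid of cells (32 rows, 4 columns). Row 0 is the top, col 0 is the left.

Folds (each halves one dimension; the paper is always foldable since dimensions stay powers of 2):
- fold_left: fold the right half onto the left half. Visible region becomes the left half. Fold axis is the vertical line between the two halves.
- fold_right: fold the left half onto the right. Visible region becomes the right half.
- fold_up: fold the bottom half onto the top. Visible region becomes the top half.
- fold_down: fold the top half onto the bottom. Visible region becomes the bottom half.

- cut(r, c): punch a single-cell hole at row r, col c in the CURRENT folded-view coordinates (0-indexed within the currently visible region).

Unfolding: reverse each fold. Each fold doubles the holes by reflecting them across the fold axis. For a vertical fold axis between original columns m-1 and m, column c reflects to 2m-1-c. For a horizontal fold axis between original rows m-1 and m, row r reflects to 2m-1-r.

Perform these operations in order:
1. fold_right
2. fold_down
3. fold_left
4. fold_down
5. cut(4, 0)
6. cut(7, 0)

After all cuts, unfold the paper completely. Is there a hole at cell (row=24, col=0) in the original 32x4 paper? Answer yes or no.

Op 1 fold_right: fold axis v@2; visible region now rows[0,32) x cols[2,4) = 32x2
Op 2 fold_down: fold axis h@16; visible region now rows[16,32) x cols[2,4) = 16x2
Op 3 fold_left: fold axis v@3; visible region now rows[16,32) x cols[2,3) = 16x1
Op 4 fold_down: fold axis h@24; visible region now rows[24,32) x cols[2,3) = 8x1
Op 5 cut(4, 0): punch at orig (28,2); cuts so far [(28, 2)]; region rows[24,32) x cols[2,3) = 8x1
Op 6 cut(7, 0): punch at orig (31,2); cuts so far [(28, 2), (31, 2)]; region rows[24,32) x cols[2,3) = 8x1
Unfold 1 (reflect across h@24): 4 holes -> [(16, 2), (19, 2), (28, 2), (31, 2)]
Unfold 2 (reflect across v@3): 8 holes -> [(16, 2), (16, 3), (19, 2), (19, 3), (28, 2), (28, 3), (31, 2), (31, 3)]
Unfold 3 (reflect across h@16): 16 holes -> [(0, 2), (0, 3), (3, 2), (3, 3), (12, 2), (12, 3), (15, 2), (15, 3), (16, 2), (16, 3), (19, 2), (19, 3), (28, 2), (28, 3), (31, 2), (31, 3)]
Unfold 4 (reflect across v@2): 32 holes -> [(0, 0), (0, 1), (0, 2), (0, 3), (3, 0), (3, 1), (3, 2), (3, 3), (12, 0), (12, 1), (12, 2), (12, 3), (15, 0), (15, 1), (15, 2), (15, 3), (16, 0), (16, 1), (16, 2), (16, 3), (19, 0), (19, 1), (19, 2), (19, 3), (28, 0), (28, 1), (28, 2), (28, 3), (31, 0), (31, 1), (31, 2), (31, 3)]
Holes: [(0, 0), (0, 1), (0, 2), (0, 3), (3, 0), (3, 1), (3, 2), (3, 3), (12, 0), (12, 1), (12, 2), (12, 3), (15, 0), (15, 1), (15, 2), (15, 3), (16, 0), (16, 1), (16, 2), (16, 3), (19, 0), (19, 1), (19, 2), (19, 3), (28, 0), (28, 1), (28, 2), (28, 3), (31, 0), (31, 1), (31, 2), (31, 3)]

Answer: no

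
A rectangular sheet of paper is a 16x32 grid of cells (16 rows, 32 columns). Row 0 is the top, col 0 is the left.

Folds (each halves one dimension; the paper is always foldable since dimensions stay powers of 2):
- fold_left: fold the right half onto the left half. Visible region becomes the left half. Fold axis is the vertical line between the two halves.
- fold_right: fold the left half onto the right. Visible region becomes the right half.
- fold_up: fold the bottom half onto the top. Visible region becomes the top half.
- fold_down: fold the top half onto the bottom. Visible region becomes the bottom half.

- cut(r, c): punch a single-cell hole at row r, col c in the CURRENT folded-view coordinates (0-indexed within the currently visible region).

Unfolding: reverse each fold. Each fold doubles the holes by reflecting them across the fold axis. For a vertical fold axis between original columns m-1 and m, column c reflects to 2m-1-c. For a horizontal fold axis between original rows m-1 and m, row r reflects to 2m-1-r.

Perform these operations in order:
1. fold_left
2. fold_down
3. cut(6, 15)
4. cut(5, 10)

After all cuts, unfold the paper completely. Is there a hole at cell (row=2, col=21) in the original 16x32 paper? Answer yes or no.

Op 1 fold_left: fold axis v@16; visible region now rows[0,16) x cols[0,16) = 16x16
Op 2 fold_down: fold axis h@8; visible region now rows[8,16) x cols[0,16) = 8x16
Op 3 cut(6, 15): punch at orig (14,15); cuts so far [(14, 15)]; region rows[8,16) x cols[0,16) = 8x16
Op 4 cut(5, 10): punch at orig (13,10); cuts so far [(13, 10), (14, 15)]; region rows[8,16) x cols[0,16) = 8x16
Unfold 1 (reflect across h@8): 4 holes -> [(1, 15), (2, 10), (13, 10), (14, 15)]
Unfold 2 (reflect across v@16): 8 holes -> [(1, 15), (1, 16), (2, 10), (2, 21), (13, 10), (13, 21), (14, 15), (14, 16)]
Holes: [(1, 15), (1, 16), (2, 10), (2, 21), (13, 10), (13, 21), (14, 15), (14, 16)]

Answer: yes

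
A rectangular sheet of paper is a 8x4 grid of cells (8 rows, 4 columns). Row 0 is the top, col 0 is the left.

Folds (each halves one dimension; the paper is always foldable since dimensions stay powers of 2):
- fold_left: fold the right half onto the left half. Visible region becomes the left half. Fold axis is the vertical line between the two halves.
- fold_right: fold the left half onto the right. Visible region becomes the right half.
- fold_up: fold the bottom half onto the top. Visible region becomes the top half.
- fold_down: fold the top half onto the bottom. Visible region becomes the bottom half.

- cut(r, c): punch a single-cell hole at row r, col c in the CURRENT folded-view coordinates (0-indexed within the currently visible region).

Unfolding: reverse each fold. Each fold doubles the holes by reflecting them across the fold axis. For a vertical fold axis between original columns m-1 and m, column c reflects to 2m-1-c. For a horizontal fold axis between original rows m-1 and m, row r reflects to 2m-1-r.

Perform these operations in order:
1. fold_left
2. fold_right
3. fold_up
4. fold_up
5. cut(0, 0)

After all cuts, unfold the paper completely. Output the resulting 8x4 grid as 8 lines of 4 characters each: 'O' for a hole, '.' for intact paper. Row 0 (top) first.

Op 1 fold_left: fold axis v@2; visible region now rows[0,8) x cols[0,2) = 8x2
Op 2 fold_right: fold axis v@1; visible region now rows[0,8) x cols[1,2) = 8x1
Op 3 fold_up: fold axis h@4; visible region now rows[0,4) x cols[1,2) = 4x1
Op 4 fold_up: fold axis h@2; visible region now rows[0,2) x cols[1,2) = 2x1
Op 5 cut(0, 0): punch at orig (0,1); cuts so far [(0, 1)]; region rows[0,2) x cols[1,2) = 2x1
Unfold 1 (reflect across h@2): 2 holes -> [(0, 1), (3, 1)]
Unfold 2 (reflect across h@4): 4 holes -> [(0, 1), (3, 1), (4, 1), (7, 1)]
Unfold 3 (reflect across v@1): 8 holes -> [(0, 0), (0, 1), (3, 0), (3, 1), (4, 0), (4, 1), (7, 0), (7, 1)]
Unfold 4 (reflect across v@2): 16 holes -> [(0, 0), (0, 1), (0, 2), (0, 3), (3, 0), (3, 1), (3, 2), (3, 3), (4, 0), (4, 1), (4, 2), (4, 3), (7, 0), (7, 1), (7, 2), (7, 3)]

Answer: OOOO
....
....
OOOO
OOOO
....
....
OOOO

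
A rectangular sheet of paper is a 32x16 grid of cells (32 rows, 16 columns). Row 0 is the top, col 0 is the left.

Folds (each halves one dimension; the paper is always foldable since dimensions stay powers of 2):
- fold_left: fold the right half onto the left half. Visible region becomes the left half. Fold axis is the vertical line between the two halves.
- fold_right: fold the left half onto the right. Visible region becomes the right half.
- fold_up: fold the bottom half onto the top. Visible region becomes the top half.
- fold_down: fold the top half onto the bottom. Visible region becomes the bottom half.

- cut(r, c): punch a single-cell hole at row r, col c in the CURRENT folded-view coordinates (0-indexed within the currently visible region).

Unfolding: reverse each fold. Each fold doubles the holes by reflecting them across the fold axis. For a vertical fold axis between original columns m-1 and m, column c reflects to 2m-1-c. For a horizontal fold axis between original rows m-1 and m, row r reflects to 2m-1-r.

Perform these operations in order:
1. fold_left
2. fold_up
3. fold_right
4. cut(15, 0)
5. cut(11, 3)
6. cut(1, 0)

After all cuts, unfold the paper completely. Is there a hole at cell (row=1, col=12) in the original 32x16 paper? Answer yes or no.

Answer: yes

Derivation:
Op 1 fold_left: fold axis v@8; visible region now rows[0,32) x cols[0,8) = 32x8
Op 2 fold_up: fold axis h@16; visible region now rows[0,16) x cols[0,8) = 16x8
Op 3 fold_right: fold axis v@4; visible region now rows[0,16) x cols[4,8) = 16x4
Op 4 cut(15, 0): punch at orig (15,4); cuts so far [(15, 4)]; region rows[0,16) x cols[4,8) = 16x4
Op 5 cut(11, 3): punch at orig (11,7); cuts so far [(11, 7), (15, 4)]; region rows[0,16) x cols[4,8) = 16x4
Op 6 cut(1, 0): punch at orig (1,4); cuts so far [(1, 4), (11, 7), (15, 4)]; region rows[0,16) x cols[4,8) = 16x4
Unfold 1 (reflect across v@4): 6 holes -> [(1, 3), (1, 4), (11, 0), (11, 7), (15, 3), (15, 4)]
Unfold 2 (reflect across h@16): 12 holes -> [(1, 3), (1, 4), (11, 0), (11, 7), (15, 3), (15, 4), (16, 3), (16, 4), (20, 0), (20, 7), (30, 3), (30, 4)]
Unfold 3 (reflect across v@8): 24 holes -> [(1, 3), (1, 4), (1, 11), (1, 12), (11, 0), (11, 7), (11, 8), (11, 15), (15, 3), (15, 4), (15, 11), (15, 12), (16, 3), (16, 4), (16, 11), (16, 12), (20, 0), (20, 7), (20, 8), (20, 15), (30, 3), (30, 4), (30, 11), (30, 12)]
Holes: [(1, 3), (1, 4), (1, 11), (1, 12), (11, 0), (11, 7), (11, 8), (11, 15), (15, 3), (15, 4), (15, 11), (15, 12), (16, 3), (16, 4), (16, 11), (16, 12), (20, 0), (20, 7), (20, 8), (20, 15), (30, 3), (30, 4), (30, 11), (30, 12)]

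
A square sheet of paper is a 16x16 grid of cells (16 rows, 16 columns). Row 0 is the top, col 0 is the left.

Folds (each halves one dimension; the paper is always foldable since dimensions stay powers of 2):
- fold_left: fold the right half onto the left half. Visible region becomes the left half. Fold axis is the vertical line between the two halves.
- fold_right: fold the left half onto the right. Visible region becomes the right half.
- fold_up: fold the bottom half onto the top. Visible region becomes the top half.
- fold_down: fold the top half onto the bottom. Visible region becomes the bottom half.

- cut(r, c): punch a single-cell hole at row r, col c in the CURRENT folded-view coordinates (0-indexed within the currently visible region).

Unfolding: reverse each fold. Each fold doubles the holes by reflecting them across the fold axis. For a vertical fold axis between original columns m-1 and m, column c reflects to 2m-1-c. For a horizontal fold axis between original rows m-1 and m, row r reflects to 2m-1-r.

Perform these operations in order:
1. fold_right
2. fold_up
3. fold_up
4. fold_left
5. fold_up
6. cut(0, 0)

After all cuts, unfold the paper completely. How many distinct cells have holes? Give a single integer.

Answer: 32

Derivation:
Op 1 fold_right: fold axis v@8; visible region now rows[0,16) x cols[8,16) = 16x8
Op 2 fold_up: fold axis h@8; visible region now rows[0,8) x cols[8,16) = 8x8
Op 3 fold_up: fold axis h@4; visible region now rows[0,4) x cols[8,16) = 4x8
Op 4 fold_left: fold axis v@12; visible region now rows[0,4) x cols[8,12) = 4x4
Op 5 fold_up: fold axis h@2; visible region now rows[0,2) x cols[8,12) = 2x4
Op 6 cut(0, 0): punch at orig (0,8); cuts so far [(0, 8)]; region rows[0,2) x cols[8,12) = 2x4
Unfold 1 (reflect across h@2): 2 holes -> [(0, 8), (3, 8)]
Unfold 2 (reflect across v@12): 4 holes -> [(0, 8), (0, 15), (3, 8), (3, 15)]
Unfold 3 (reflect across h@4): 8 holes -> [(0, 8), (0, 15), (3, 8), (3, 15), (4, 8), (4, 15), (7, 8), (7, 15)]
Unfold 4 (reflect across h@8): 16 holes -> [(0, 8), (0, 15), (3, 8), (3, 15), (4, 8), (4, 15), (7, 8), (7, 15), (8, 8), (8, 15), (11, 8), (11, 15), (12, 8), (12, 15), (15, 8), (15, 15)]
Unfold 5 (reflect across v@8): 32 holes -> [(0, 0), (0, 7), (0, 8), (0, 15), (3, 0), (3, 7), (3, 8), (3, 15), (4, 0), (4, 7), (4, 8), (4, 15), (7, 0), (7, 7), (7, 8), (7, 15), (8, 0), (8, 7), (8, 8), (8, 15), (11, 0), (11, 7), (11, 8), (11, 15), (12, 0), (12, 7), (12, 8), (12, 15), (15, 0), (15, 7), (15, 8), (15, 15)]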